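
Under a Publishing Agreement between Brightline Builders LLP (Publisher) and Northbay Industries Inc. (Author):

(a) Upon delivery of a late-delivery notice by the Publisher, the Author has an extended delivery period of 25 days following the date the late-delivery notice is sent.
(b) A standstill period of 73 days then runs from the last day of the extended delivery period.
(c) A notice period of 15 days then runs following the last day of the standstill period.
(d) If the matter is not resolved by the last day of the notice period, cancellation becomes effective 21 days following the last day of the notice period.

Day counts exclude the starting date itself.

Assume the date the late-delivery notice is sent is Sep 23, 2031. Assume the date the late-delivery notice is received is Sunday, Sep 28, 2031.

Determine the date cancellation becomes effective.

The last day of the extended delivery period: 25 calendar days after Sep 23, 2031 is Oct 18, 2031.
The last day of the standstill period: 73 calendar days after Oct 18, 2031 is Dec 30, 2031.
The last day of the notice period: Dec 30, 2031 + 15 days = Jan 14, 2032.
Adding 21 calendar days to Jan 14, 2032 gives Feb 4, 2032, which is the date cancellation becomes effective.

Feb 4, 2032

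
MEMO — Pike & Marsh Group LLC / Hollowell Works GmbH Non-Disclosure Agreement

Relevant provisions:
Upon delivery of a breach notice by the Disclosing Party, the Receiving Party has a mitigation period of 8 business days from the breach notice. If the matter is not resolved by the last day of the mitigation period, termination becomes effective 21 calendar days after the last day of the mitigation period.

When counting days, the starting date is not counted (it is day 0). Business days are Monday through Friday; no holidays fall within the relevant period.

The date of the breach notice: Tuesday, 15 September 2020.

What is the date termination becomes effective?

From Tuesday, 15 September 2020, 8 business days (Sep 16, Sep 17, Sep 18, Sep 21, Sep 22, Sep 23, Sep 24, Sep 25, skipping weekends) brings us to Friday, 25 September 2020, which is the last day of the mitigation period.
Adding 21 calendar days to 25 September 2020 gives 16 October 2020, which is the date termination becomes effective.

16 October 2020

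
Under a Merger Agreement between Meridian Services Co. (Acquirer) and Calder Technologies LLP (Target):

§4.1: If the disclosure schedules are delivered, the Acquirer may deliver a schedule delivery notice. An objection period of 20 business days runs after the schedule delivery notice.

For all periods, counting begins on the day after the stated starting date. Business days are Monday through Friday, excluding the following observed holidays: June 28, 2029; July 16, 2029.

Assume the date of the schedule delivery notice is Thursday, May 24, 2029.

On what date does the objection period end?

From Thursday, May 24, 2029, 20 business days (May 25, May 28, May 29, May 30, …, Jun 19, Jun 20, Jun 21, skipping weekends) brings us to Thursday, June 21, 2029, which is the last day of the objection period.

June 21, 2029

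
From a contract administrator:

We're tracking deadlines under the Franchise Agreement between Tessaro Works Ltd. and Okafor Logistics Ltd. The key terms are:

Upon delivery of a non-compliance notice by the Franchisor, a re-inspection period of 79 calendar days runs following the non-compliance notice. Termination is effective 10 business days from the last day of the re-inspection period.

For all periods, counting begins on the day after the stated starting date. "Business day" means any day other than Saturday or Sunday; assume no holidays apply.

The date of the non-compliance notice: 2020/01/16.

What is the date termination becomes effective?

Adding 79 calendar days to 2020/01/16 gives 2020/04/04, which is the last day of the re-inspection period.
The date termination becomes effective: 10 business days after Saturday, 2020/04/04, skipping weekends — Apr 6, Apr 7, Apr 8, Apr 9, Apr 10, Apr 13, Apr 14, Apr 15, Apr 16, Apr 17 — lands on Friday, 2020/04/17.

2020/04/17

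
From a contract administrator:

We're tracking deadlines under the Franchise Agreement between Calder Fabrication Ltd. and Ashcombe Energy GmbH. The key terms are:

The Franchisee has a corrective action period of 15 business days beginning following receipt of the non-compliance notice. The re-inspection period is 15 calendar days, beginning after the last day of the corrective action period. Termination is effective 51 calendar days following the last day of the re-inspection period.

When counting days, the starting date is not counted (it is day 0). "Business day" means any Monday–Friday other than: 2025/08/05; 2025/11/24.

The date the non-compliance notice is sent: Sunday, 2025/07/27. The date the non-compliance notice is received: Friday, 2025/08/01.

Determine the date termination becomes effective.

From Friday, 2025/08/01, 15 business days (Aug 4, Aug 6, Aug 7, Aug 8, …, Aug 21, Aug 22, Aug 25, skipping weekends and the listed holiday on Aug 5) brings us to Monday, 2025/08/25, which is the last day of the corrective action period.
The last day of the re-inspection period: 15 calendar days after 2025/08/25 is 2025/09/09.
The date termination becomes effective: 51 calendar days after 2025/09/09 is 2025/10/30.

2025/10/30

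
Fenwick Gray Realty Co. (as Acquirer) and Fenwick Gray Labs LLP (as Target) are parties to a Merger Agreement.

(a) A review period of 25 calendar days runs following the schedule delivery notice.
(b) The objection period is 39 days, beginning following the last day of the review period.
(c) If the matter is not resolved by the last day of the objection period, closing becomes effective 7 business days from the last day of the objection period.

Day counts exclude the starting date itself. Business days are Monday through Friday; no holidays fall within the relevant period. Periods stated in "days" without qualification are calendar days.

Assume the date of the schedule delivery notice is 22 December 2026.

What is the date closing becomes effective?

5 March 2027

The last day of the review period: 22 December 2026 + 25 days = 16 January 2027.
Adding 39 calendar days to 16 January 2027 gives 24 February 2027, which is the last day of the objection period.
The date closing becomes effective: counting 7 business days from Wednesday, 24 February 2027 (Feb 25, Feb 26, Mar 1, Mar 2, Mar 3, Mar 4, Mar 5, skipping weekends) reaches Friday, 5 March 2027.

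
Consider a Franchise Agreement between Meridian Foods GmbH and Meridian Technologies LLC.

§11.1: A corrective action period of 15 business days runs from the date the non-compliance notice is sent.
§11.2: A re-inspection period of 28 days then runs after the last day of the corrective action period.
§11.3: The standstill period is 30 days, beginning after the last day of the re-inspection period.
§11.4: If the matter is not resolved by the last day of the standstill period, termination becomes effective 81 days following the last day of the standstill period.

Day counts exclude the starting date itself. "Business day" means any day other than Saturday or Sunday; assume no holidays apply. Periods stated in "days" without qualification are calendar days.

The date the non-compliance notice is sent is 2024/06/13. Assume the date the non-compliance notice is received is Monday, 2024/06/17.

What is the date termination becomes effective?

2024/11/20

The last day of the corrective action period: counting 15 business days from Thursday, 2024/06/13 (Jun 14, Jun 17, Jun 18, Jun 19, …, Jul 2, Jul 3, Jul 4, skipping weekends) reaches Thursday, 2024/07/04.
The last day of the re-inspection period: 2024/07/04 + 28 days = 2024/08/01.
Adding 30 calendar days to 2024/08/01 gives 2024/08/31, which is the last day of the standstill period.
The date termination becomes effective: 2024/08/31 + 81 days = 2024/11/20.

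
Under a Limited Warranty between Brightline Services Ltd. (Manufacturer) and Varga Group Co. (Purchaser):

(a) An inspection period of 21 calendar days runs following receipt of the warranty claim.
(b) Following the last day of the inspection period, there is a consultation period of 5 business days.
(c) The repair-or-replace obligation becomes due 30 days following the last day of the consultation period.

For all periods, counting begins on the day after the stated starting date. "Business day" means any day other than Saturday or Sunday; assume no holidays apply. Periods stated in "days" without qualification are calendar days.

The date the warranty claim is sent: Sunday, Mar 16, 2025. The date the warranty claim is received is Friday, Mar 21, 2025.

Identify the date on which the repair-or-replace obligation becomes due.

The last day of the inspection period: 21 calendar days after Mar 21, 2025 is Apr 11, 2025.
The last day of the consultation period: counting 5 business days from Friday, Apr 11, 2025 (Apr 14, Apr 15, Apr 16, Apr 17, Apr 18, skipping weekends) reaches Friday, Apr 18, 2025.
Adding 30 calendar days to Apr 18, 2025 gives May 18, 2025, which is the date on which the repair-or-replace obligation becomes due.

May 18, 2025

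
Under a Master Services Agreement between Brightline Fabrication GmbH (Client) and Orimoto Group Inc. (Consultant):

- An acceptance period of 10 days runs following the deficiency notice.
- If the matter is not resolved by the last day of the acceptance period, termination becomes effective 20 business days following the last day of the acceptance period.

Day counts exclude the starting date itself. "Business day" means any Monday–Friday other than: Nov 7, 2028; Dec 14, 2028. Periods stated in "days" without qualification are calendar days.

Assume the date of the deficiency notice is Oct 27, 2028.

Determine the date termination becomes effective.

Dec 5, 2028

The last day of the acceptance period: Oct 27, 2028 + 10 days = Nov 6, 2028.
From Monday, Nov 6, 2028, 20 business days (Nov 8, Nov 9, Nov 10, Nov 13, …, Dec 1, Dec 4, Dec 5, skipping weekends and the listed holiday on Nov 7) brings us to Tuesday, Dec 5, 2028, which is the date termination becomes effective.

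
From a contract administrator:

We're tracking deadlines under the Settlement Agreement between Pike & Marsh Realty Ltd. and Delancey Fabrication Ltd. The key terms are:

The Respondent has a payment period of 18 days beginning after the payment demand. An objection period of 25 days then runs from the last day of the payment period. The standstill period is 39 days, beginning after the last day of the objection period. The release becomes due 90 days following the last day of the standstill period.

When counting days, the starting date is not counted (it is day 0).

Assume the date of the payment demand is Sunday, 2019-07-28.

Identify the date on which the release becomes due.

Adding 18 calendar days to 2019-07-28 gives 2019-08-15, which is the last day of the payment period.
The last day of the objection period: 2019-08-15 + 25 days = 2019-09-09.
The last day of the standstill period: 2019-09-09 + 39 days = 2019-10-18.
Adding 90 calendar days to 2019-10-18 gives 2020-01-16, which is the date on which the release becomes due.

2020-01-16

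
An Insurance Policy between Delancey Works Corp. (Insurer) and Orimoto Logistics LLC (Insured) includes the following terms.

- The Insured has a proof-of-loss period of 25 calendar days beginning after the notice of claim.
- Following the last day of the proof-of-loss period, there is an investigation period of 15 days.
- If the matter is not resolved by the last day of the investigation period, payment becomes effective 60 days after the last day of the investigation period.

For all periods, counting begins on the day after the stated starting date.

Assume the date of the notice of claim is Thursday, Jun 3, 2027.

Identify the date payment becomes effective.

Sep 11, 2027

The last day of the proof-of-loss period: Jun 3, 2027 + 25 days = Jun 28, 2027.
The last day of the investigation period: 15 calendar days after Jun 28, 2027 is Jul 13, 2027.
The date payment becomes effective: Jul 13, 2027 + 60 days = Sep 11, 2027.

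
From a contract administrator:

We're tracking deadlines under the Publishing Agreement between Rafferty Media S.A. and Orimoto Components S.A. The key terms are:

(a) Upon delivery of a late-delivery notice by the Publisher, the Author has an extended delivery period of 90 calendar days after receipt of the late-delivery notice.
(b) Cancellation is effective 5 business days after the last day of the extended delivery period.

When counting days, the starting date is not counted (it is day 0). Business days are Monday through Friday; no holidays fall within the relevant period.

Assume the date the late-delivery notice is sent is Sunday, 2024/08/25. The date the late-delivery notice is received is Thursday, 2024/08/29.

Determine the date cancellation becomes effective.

2024/12/04

Adding 90 calendar days to 2024/08/29 gives 2024/11/27, which is the last day of the extended delivery period.
From Wednesday, 2024/11/27, 5 business days (Nov 28, Nov 29, Dec 2, Dec 3, Dec 4, skipping weekends) brings us to Wednesday, 2024/12/04, which is the date cancellation becomes effective.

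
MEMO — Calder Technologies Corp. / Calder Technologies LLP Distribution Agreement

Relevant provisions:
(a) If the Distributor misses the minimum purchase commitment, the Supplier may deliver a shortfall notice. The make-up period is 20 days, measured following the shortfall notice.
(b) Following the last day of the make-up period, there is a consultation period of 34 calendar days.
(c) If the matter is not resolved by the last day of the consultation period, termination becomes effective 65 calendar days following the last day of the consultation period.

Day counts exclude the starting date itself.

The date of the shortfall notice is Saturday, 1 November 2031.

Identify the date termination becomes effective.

Adding 20 calendar days to 1 November 2031 gives 21 November 2031, which is the last day of the make-up period.
The last day of the consultation period: 34 calendar days after 21 November 2031 is 25 December 2031.
The date termination becomes effective: 25 December 2031 + 65 days = 28 February 2032.

28 February 2032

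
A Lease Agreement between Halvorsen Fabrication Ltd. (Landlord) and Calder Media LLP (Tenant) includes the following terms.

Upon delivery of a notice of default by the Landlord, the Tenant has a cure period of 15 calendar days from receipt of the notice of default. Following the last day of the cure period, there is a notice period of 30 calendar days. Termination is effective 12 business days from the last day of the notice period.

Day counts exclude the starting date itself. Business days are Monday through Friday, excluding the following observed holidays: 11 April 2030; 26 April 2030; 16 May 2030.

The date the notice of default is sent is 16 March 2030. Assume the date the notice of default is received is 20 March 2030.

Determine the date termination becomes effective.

22 May 2030

The last day of the cure period: 20 March 2030 + 15 days = 4 April 2030.
The last day of the notice period: 4 April 2030 + 30 days = 4 May 2030.
The date termination becomes effective: 12 business days after Saturday, 4 May 2030, skipping weekends and the listed holiday on May 16 — May 6, May 7, May 8, May 9, …, May 20, May 21, May 22 — lands on Wednesday, 22 May 2030.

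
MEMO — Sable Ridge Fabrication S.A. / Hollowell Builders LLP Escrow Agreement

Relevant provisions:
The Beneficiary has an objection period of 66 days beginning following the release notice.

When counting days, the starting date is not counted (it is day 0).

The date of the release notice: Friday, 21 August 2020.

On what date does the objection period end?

The last day of the objection period: 21 August 2020 + 66 days = 26 October 2020.

26 October 2020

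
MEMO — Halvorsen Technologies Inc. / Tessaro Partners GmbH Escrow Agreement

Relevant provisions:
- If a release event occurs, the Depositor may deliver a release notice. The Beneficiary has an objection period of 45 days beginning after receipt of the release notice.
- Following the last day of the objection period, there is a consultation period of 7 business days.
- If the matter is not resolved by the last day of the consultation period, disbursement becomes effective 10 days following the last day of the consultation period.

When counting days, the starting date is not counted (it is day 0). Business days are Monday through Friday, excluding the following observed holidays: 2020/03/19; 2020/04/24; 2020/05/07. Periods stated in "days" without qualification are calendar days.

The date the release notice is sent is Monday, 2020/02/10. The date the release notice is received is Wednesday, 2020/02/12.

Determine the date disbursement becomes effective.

Adding 45 calendar days to 2020/02/12 gives 2020/03/28, which is the last day of the objection period.
From Saturday, 2020/03/28, 7 business days (Mar 30, Mar 31, Apr 1, Apr 2, Apr 3, Apr 6, Apr 7, skipping weekends) brings us to Tuesday, 2020/04/07, which is the last day of the consultation period.
The date disbursement becomes effective: 2020/04/07 + 10 days = 2020/04/17.

2020/04/17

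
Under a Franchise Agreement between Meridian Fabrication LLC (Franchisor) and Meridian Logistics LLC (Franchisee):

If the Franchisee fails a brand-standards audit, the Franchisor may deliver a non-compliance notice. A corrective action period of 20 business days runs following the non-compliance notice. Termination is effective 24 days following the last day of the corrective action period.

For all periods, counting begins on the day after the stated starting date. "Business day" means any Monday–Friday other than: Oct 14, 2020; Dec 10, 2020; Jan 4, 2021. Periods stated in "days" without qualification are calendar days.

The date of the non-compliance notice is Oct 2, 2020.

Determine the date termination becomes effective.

The last day of the corrective action period: 20 business days after Friday, Oct 2, 2020, skipping weekends and the listed holiday on Oct 14 — Oct 5, Oct 6, Oct 7, Oct 8, …, Oct 29, Oct 30, Nov 2 — lands on Monday, Nov 2, 2020.
The date termination becomes effective: 24 calendar days after Nov 2, 2020 is Nov 26, 2020.

Nov 26, 2020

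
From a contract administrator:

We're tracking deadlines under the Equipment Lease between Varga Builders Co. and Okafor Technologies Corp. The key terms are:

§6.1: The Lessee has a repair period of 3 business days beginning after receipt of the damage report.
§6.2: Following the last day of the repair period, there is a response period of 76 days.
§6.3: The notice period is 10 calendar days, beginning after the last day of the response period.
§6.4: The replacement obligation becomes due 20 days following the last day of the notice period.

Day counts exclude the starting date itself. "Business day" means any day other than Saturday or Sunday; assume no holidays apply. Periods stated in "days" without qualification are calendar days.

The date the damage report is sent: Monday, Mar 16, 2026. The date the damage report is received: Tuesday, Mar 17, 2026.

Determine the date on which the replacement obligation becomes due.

Jul 4, 2026

The last day of the repair period: counting 3 business days from Tuesday, Mar 17, 2026 (Mar 18, Mar 19, Mar 20, skipping weekends) reaches Friday, Mar 20, 2026.
Adding 76 calendar days to Mar 20, 2026 gives Jun 4, 2026, which is the last day of the response period.
The last day of the notice period: 10 calendar days after Jun 4, 2026 is Jun 14, 2026.
The date on which the replacement obligation becomes due: 20 calendar days after Jun 14, 2026 is Jul 4, 2026.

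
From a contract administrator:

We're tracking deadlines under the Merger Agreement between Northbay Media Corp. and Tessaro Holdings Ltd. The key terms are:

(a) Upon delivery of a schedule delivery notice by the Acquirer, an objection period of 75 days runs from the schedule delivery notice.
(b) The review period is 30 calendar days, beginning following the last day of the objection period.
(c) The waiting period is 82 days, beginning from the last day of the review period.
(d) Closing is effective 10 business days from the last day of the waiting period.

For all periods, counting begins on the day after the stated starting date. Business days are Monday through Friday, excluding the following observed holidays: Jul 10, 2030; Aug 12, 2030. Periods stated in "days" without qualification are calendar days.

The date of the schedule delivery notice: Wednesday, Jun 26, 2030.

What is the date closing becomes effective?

Adding 75 calendar days to Jun 26, 2030 gives Sep 9, 2030, which is the last day of the objection period.
The last day of the review period: 30 calendar days after Sep 9, 2030 is Oct 9, 2030.
The last day of the waiting period: Oct 9, 2030 + 82 days = Dec 30, 2030.
The date closing becomes effective: counting 10 business days from Monday, Dec 30, 2030 (Dec 31, Jan 1, Jan 2, Jan 3, Jan 6, Jan 7, Jan 8, Jan 9, Jan 10, Jan 13, skipping weekends) reaches Monday, Jan 13, 2031.

Jan 13, 2031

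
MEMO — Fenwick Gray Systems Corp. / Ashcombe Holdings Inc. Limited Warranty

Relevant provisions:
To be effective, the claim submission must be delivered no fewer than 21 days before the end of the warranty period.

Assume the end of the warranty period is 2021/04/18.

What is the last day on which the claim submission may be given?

Counting back 21 calendar days from 2021/04/18 gives 2021/03/28.

2021/03/28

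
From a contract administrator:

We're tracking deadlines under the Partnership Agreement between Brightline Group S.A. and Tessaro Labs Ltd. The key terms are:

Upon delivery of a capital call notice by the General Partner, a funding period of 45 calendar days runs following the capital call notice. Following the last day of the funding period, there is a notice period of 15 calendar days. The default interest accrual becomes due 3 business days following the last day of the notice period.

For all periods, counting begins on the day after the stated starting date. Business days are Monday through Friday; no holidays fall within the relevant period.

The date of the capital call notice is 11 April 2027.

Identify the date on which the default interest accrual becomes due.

15 June 2027

The last day of the funding period: 45 calendar days after 11 April 2027 is 26 May 2027.
The last day of the notice period: 15 calendar days after 26 May 2027 is 10 June 2027.
From Thursday, 10 June 2027, 3 business days (Jun 11, Jun 14, Jun 15, skipping weekends) brings us to Tuesday, 15 June 2027, which is the date on which the default interest accrual becomes due.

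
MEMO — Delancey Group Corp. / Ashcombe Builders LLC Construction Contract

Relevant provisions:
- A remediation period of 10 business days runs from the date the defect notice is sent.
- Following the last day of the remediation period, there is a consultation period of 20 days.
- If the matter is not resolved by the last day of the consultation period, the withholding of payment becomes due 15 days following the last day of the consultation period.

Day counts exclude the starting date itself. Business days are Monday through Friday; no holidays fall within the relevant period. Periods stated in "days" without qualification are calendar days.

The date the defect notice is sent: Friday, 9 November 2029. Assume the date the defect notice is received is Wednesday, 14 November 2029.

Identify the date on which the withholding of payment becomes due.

28 December 2029

The last day of the remediation period: counting 10 business days from Friday, 9 November 2029 (Nov 12, Nov 13, Nov 14, Nov 15, Nov 16, Nov 19, Nov 20, Nov 21, Nov 22, Nov 23, skipping weekends) reaches Friday, 23 November 2029.
The last day of the consultation period: 20 calendar days after 23 November 2029 is 13 December 2029.
Adding 15 calendar days to 13 December 2029 gives 28 December 2029, which is the date on which the withholding of payment becomes due.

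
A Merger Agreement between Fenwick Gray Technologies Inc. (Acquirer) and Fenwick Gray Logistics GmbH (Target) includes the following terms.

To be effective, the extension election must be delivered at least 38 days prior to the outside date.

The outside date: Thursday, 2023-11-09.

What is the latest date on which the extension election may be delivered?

Counting back 38 calendar days from 2023-11-09 gives 2023-10-02.

2023-10-02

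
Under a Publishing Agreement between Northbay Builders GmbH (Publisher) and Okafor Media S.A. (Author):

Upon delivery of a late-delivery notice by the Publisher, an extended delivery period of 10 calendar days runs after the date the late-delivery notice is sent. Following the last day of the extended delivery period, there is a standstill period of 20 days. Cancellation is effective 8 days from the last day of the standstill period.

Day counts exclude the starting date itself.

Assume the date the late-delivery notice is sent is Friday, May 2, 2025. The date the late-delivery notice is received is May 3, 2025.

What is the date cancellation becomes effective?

Jun 9, 2025

Adding 10 calendar days to May 2, 2025 gives May 12, 2025, which is the last day of the extended delivery period.
The last day of the standstill period: May 12, 2025 + 20 days = Jun 1, 2025.
The date cancellation becomes effective: Jun 1, 2025 + 8 days = Jun 9, 2025.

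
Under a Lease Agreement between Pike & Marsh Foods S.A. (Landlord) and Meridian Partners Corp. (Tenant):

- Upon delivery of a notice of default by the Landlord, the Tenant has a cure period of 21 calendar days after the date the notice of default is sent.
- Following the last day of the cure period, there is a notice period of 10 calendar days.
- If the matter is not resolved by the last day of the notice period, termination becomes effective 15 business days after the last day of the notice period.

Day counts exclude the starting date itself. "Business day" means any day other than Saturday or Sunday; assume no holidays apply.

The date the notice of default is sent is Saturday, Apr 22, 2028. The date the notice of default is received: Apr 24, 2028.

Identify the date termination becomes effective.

Jun 13, 2028

The last day of the cure period: 21 calendar days after Apr 22, 2028 is May 13, 2028.
The last day of the notice period: May 13, 2028 + 10 days = May 23, 2028.
The date termination becomes effective: counting 15 business days from Tuesday, May 23, 2028 (May 24, May 25, May 26, May 29, …, Jun 9, Jun 12, Jun 13, skipping weekends) reaches Tuesday, Jun 13, 2028.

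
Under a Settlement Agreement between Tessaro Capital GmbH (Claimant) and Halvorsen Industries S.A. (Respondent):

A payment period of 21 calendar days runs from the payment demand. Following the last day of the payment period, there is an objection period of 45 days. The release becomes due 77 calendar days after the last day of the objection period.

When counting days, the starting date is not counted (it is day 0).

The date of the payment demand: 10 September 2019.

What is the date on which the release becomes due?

The last day of the payment period: 21 calendar days after 10 September 2019 is 1 October 2019.
Adding 45 calendar days to 1 October 2019 gives 15 November 2019, which is the last day of the objection period.
The date on which the release becomes due: 77 calendar days after 15 November 2019 is 31 January 2020.

31 January 2020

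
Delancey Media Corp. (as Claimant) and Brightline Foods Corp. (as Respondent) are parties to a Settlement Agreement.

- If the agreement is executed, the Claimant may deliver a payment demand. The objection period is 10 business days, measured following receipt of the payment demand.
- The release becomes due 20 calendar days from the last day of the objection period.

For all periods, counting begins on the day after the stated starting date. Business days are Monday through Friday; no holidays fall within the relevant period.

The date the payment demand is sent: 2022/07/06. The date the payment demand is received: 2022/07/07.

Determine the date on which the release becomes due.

2022/08/10

The last day of the objection period: counting 10 business days from Thursday, 2022/07/07 (Jul 8, Jul 11, Jul 12, Jul 13, Jul 14, Jul 15, Jul 18, Jul 19, Jul 20, Jul 21, skipping weekends) reaches Thursday, 2022/07/21.
The date on which the release becomes due: 2022/07/21 + 20 days = 2022/08/10.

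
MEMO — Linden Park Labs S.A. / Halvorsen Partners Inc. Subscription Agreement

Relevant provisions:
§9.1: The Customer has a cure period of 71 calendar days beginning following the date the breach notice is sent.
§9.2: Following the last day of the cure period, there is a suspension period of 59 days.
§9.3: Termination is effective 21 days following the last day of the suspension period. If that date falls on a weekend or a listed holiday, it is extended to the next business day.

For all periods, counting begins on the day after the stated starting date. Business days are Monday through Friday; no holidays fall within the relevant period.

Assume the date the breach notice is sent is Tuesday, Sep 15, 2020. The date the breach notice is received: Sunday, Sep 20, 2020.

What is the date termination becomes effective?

The last day of the cure period: 71 calendar days after Sep 15, 2020 is Nov 25, 2020.
Adding 59 calendar days to Nov 25, 2020 gives Jan 23, 2021, which is the last day of the suspension period.
Adding 21 calendar days to Jan 23, 2021 gives Feb 13, 2021, which is the date termination becomes effective. That falls on a Saturday, so it rolls to the next business day, Monday, Feb 15, 2021.

Feb 15, 2021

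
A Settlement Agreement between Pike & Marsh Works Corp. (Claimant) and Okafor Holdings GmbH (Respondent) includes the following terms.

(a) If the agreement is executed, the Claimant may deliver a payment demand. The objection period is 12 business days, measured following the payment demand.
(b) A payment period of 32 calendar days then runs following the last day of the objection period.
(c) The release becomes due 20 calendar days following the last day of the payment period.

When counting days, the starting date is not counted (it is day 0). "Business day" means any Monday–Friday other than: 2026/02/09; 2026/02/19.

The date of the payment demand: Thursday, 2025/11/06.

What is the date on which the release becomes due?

2026/01/15

The last day of the objection period: 12 business days after Thursday, 2025/11/06, skipping weekends — Nov 7, Nov 10, Nov 11, Nov 12, …, Nov 20, Nov 21, Nov 24 — lands on Monday, 2025/11/24.
The last day of the payment period: 2025/11/24 + 32 days = 2025/12/26.
Adding 20 calendar days to 2025/12/26 gives 2026/01/15, which is the date on which the release becomes due.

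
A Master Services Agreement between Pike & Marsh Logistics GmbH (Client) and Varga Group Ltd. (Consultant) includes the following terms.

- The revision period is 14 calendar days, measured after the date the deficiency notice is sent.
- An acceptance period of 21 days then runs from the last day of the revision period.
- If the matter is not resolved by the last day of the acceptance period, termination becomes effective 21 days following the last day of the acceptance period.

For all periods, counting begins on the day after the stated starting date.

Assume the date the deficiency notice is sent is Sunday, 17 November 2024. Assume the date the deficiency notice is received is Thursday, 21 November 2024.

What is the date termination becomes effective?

12 January 2025

The last day of the revision period: 17 November 2024 + 14 days = 1 December 2024.
The last day of the acceptance period: 1 December 2024 + 21 days = 22 December 2024.
The date termination becomes effective: 21 calendar days after 22 December 2024 is 12 January 2025.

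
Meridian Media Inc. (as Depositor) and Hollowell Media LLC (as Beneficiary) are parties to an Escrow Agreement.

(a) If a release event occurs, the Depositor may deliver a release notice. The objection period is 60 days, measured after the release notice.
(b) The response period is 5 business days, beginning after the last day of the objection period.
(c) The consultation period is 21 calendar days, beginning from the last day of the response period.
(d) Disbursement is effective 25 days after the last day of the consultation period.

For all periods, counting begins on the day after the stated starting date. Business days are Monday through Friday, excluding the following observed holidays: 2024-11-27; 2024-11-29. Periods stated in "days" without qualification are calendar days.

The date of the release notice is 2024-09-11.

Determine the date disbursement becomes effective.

The last day of the objection period: 2024-09-11 + 60 days = 2024-11-10.
From Sunday, 2024-11-10, 5 business days (Nov 11, Nov 12, Nov 13, Nov 14, Nov 15, skipping weekends) brings us to Friday, 2024-11-15, which is the last day of the response period.
The last day of the consultation period: 2024-11-15 + 21 days = 2024-12-06.
The date disbursement becomes effective: 25 calendar days after 2024-12-06 is 2024-12-31.

2024-12-31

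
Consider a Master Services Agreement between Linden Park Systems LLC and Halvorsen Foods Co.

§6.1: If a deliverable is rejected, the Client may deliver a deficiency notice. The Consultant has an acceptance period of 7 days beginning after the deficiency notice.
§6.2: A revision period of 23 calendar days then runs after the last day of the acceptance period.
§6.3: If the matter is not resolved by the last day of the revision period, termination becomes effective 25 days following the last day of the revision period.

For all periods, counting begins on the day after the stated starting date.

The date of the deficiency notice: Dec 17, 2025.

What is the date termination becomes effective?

Adding 7 calendar days to Dec 17, 2025 gives Dec 24, 2025, which is the last day of the acceptance period.
Adding 23 calendar days to Dec 24, 2025 gives Jan 16, 2026, which is the last day of the revision period.
The date termination becomes effective: Jan 16, 2026 + 25 days = Feb 10, 2026.

Feb 10, 2026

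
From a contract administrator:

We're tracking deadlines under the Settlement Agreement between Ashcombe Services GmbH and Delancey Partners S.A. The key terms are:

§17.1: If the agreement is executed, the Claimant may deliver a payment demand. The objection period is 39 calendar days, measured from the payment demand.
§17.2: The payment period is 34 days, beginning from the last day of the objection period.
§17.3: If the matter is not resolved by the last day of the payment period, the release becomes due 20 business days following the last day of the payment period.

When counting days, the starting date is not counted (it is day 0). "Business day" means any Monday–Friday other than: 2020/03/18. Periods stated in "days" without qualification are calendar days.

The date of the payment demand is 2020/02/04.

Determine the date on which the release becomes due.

Adding 39 calendar days to 2020/02/04 gives 2020/03/14, which is the last day of the objection period.
The last day of the payment period: 34 calendar days after 2020/03/14 is 2020/04/17.
The date on which the release becomes due: 20 business days after Friday, 2020/04/17, skipping weekends — Apr 20, Apr 21, Apr 22, Apr 23, …, May 13, May 14, May 15 — lands on Friday, 2020/05/15.

2020/05/15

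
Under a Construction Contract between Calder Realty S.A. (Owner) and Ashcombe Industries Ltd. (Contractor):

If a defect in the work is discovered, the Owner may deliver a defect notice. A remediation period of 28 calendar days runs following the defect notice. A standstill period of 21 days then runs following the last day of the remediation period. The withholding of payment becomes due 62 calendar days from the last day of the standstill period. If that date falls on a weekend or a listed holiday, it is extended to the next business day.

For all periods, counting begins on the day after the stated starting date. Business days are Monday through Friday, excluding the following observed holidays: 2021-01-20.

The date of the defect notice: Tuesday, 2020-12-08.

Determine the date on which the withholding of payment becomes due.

2021-03-29

Adding 28 calendar days to 2020-12-08 gives 2021-01-05, which is the last day of the remediation period.
The last day of the standstill period: 2021-01-05 + 21 days = 2021-01-26.
Adding 62 calendar days to 2021-01-26 gives 2021-03-29, which is the date on which the withholding of payment becomes due. 2021-03-29 is a Monday and is not a listed holiday, so no roll-forward applies.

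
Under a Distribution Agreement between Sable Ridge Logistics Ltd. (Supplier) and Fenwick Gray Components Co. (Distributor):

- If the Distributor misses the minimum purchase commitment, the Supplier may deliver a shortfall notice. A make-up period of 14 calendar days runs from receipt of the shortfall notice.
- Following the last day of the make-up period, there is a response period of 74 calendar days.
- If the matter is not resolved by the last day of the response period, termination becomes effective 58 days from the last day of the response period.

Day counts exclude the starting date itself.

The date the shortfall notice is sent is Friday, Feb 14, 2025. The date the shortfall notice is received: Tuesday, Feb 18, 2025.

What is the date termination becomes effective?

Jul 14, 2025

The last day of the make-up period: Feb 18, 2025 + 14 days = Mar 4, 2025.
The last day of the response period: 74 calendar days after Mar 4, 2025 is May 17, 2025.
The date termination becomes effective: 58 calendar days after May 17, 2025 is Jul 14, 2025.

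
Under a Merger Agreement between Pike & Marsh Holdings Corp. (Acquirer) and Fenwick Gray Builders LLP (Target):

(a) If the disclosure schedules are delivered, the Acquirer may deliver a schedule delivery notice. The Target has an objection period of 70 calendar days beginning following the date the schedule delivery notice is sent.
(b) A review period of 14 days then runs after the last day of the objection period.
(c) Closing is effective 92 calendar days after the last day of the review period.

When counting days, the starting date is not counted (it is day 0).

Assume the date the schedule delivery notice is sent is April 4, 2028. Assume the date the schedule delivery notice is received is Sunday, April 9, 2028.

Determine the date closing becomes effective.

September 27, 2028

The last day of the objection period: 70 calendar days after April 4, 2028 is June 13, 2028.
The last day of the review period: June 13, 2028 + 14 days = June 27, 2028.
The date closing becomes effective: June 27, 2028 + 92 days = September 27, 2028.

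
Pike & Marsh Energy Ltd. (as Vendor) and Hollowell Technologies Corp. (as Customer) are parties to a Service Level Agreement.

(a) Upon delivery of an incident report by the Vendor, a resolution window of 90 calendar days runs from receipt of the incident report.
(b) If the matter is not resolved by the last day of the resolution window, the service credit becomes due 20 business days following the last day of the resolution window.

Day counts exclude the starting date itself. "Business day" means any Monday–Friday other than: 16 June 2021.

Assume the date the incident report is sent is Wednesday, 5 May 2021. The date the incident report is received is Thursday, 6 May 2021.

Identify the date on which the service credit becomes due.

The last day of the resolution window: 6 May 2021 + 90 days = 4 August 2021.
From Wednesday, 4 August 2021, 20 business days (Aug 5, Aug 6, Aug 9, Aug 10, …, Aug 30, Aug 31, Sep 1, skipping weekends) brings us to Wednesday, 1 September 2021, which is the date on which the service credit becomes due.

1 September 2021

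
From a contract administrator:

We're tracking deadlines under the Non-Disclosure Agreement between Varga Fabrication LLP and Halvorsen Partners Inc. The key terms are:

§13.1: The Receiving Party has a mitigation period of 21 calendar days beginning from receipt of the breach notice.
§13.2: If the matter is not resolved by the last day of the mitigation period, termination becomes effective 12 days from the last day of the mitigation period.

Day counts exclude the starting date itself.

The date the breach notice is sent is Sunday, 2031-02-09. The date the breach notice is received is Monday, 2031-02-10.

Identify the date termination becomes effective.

The last day of the mitigation period: 2031-02-10 + 21 days = 2031-03-03.
The date termination becomes effective: 12 calendar days after 2031-03-03 is 2031-03-15.

2031-03-15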